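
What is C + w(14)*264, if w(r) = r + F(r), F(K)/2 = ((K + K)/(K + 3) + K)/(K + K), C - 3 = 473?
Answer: 75940/17 ≈ 4467.1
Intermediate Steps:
C = 476 (C = 3 + 473 = 476)
F(K) = (K + 2*K/(3 + K))/K (F(K) = 2*(((K + K)/(K + 3) + K)/(K + K)) = 2*(((2*K)/(3 + K) + K)/((2*K))) = 2*((2*K/(3 + K) + K)*(1/(2*K))) = 2*((K + 2*K/(3 + K))*(1/(2*K))) = 2*((K + 2*K/(3 + K))/(2*K)) = (K + 2*K/(3 + K))/K)
w(r) = r + (5 + r)/(3 + r)
C + w(14)*264 = 476 + ((5 + 14 + 14*(3 + 14))/(3 + 14))*264 = 476 + ((5 + 14 + 14*17)/17)*264 = 476 + ((5 + 14 + 238)/17)*264 = 476 + ((1/17)*257)*264 = 476 + (257/17)*264 = 476 + 67848/17 = 75940/17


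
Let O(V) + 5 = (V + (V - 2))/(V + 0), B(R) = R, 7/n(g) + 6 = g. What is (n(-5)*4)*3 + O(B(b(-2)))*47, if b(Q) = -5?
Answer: -7141/55 ≈ -129.84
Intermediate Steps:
n(g) = 7/(-6 + g)
O(V) = -5 + (-2 + 2*V)/V (O(V) = -5 + (V + (V - 2))/(V + 0) = -5 + (V + (-2 + V))/V = -5 + (-2 + 2*V)/V)
(n(-5)*4)*3 + O(B(b(-2)))*47 = ((7/(-6 - 5))*4)*3 + (-3 - 2/(-5))*47 = ((7/(-11))*4)*3 + (-3 - 2*(-⅕))*47 = ((7*(-1/11))*4)*3 + (-3 + ⅖)*47 = -7/11*4*3 - 13/5*47 = -28/11*3 - 611/5 = -84/11 - 611/5 = -7141/55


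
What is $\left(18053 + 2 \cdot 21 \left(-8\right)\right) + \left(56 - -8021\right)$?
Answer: $25794$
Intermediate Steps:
$\left(18053 + 2 \cdot 21 \left(-8\right)\right) + \left(56 - -8021\right) = \left(18053 + 42 \left(-8\right)\right) + \left(56 + 8021\right) = \left(18053 - 336\right) + 8077 = 17717 + 8077 = 25794$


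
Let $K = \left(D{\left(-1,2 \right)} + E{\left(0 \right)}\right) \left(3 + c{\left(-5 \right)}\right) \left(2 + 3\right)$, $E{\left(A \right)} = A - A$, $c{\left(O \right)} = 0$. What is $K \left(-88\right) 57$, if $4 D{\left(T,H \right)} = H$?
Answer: $-37620$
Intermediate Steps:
$E{\left(A \right)} = 0$
$D{\left(T,H \right)} = \frac{H}{4}$
$K = \frac{15}{2}$ ($K = \left(\frac{1}{4} \cdot 2 + 0\right) \left(3 + 0\right) \left(2 + 3\right) = \left(\frac{1}{2} + 0\right) 3 \cdot 5 = \frac{1}{2} \cdot 15 = \frac{15}{2} \approx 7.5$)
$K \left(-88\right) 57 = \frac{15}{2} \left(-88\right) 57 = \left(-660\right) 57 = -37620$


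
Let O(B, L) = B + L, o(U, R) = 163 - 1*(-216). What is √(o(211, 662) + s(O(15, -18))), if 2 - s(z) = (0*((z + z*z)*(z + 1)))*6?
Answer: √381 ≈ 19.519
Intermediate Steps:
o(U, R) = 379 (o(U, R) = 163 + 216 = 379)
s(z) = 2 (s(z) = 2 - 0*((z + z*z)*(z + 1))*6 = 2 - 0*((z + z²)*(1 + z))*6 = 2 - 0*((1 + z)*(z + z²))*6 = 2 - 0*6 = 2 - 1*0 = 2 + 0 = 2)
√(o(211, 662) + s(O(15, -18))) = √(379 + 2) = √381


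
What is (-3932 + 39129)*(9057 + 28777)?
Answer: 1331643298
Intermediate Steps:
(-3932 + 39129)*(9057 + 28777) = 35197*37834 = 1331643298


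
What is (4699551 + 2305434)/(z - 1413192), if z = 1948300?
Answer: 7004985/535108 ≈ 13.091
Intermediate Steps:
(4699551 + 2305434)/(z - 1413192) = (4699551 + 2305434)/(1948300 - 1413192) = 7004985/535108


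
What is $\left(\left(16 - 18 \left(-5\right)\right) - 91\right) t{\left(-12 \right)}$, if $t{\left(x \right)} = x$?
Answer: $-180$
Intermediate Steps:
$\left(\left(16 - 18 \left(-5\right)\right) - 91\right) t{\left(-12 \right)} = \left(\left(16 - 18 \left(-5\right)\right) - 91\right) \left(-12\right) = \left(\left(16 - -90\right) - 91\right) \left(-12\right) = \left(\left(16 + 90\right) - 91\right) \left(-12\right) = \left(106 - 91\right) \left(-12\right) = 15 \left(-12\right) = -180$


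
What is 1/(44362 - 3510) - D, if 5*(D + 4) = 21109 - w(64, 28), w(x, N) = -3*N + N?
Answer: -172763107/40852 ≈ -4229.0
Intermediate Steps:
w(x, N) = -2*N
D = 4229 (D = -4 + (21109 - (-2)*28)/5 = -4 + (21109 - 1*(-56))/5 = -4 + (21109 + 56)/5 = -4 + (⅕)*21165 = -4 + 4233 = 4229)
1/(44362 - 3510) - D = 1/(44362 - 3510) - 1*4229 = 1/40852 - 4229 = -172763107/40852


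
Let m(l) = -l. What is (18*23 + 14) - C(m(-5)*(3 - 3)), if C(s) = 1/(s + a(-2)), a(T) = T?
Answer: 857/2 ≈ 428.50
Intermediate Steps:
C(s) = 1/(-2 + s) (C(s) = 1/(s - 2) = 1/(-2 + s))
(18*23 + 14) - C(m(-5)*(3 - 3)) = (18*23 + 14) - 1/(-2 + (-1*(-5))*(3 - 3)) = (414 + 14) - 1/(-2 + 5*0) = 428 - 1/(-2 + 0) = 428 - 1/(-2) = 428 - 1*(-½) = 428 + ½ = 857/2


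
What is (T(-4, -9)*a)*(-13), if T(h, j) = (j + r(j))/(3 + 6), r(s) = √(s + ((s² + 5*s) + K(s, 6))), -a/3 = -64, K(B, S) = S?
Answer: 2496 - 832*√33/3 ≈ 902.84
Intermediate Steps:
a = 192 (a = -3*(-64) = 192)
r(s) = √(6 + s² + 6*s) (r(s) = √(s + ((s² + 5*s) + 6)) = √(s + (6 + s² + 5*s)) = √(6 + s² + 6*s))
T(h, j) = j/9 + √(6 + j² + 6*j)/9 (T(h, j) = (j + √(6 + j² + 6*j))/(3 + 6) = (j + √(6 + j² + 6*j))/9 = (j + √(6 + j² + 6*j))*(⅑) = j/9 + √(6 + j² + 6*j)/9)
(T(-4, -9)*a)*(-13) = (((⅑)*(-9) + √(6 + (-9)² + 6*(-9))/9)*192)*(-13) = ((-1 + √(6 + 81 - 54)/9)*192)*(-13) = ((-1 + √33/9)*192)*(-13) = (-192 + 64*√33/3)*(-13) = 2496 - 832*√33/3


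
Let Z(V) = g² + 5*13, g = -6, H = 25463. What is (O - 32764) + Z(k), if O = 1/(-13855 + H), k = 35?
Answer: -379152103/11608 ≈ -32663.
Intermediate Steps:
O = 1/11608 (O = 1/(-13855 + 25463) = 1/11608 ≈ 8.6147e-5)
Z(V) = 101 (Z(V) = (-6)² + 5*13 = 36 + 65 = 101)
(O - 32764) + Z(k) = (1/11608 - 32764) + 101 = -380324511/11608 + 101 = -379152103/11608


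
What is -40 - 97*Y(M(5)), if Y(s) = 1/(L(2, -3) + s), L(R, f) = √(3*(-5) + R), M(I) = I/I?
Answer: (-40*√13 + 137*I)/(√13 - I) ≈ -46.929 + 24.981*I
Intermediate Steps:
M(I) = 1
L(R, f) = √(-15 + R)
Y(s) = 1/(s + I*√13) (Y(s) = 1/(√(-15 + 2) + s) = 1/(√(-13) + s) = 1/(I*√13 + s) = 1/(s + I*√13))
-40 - 97*Y(M(5)) = -40 - 97/(1 + I*√13)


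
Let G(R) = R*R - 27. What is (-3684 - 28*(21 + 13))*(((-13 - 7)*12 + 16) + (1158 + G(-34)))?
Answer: -9564068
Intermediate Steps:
G(R) = -27 + R² (G(R) = R² - 27 = -27 + R²)
(-3684 - 28*(21 + 13))*(((-13 - 7)*12 + 16) + (1158 + G(-34))) = (-3684 - 28*(21 + 13))*(((-13 - 7)*12 + 16) + (1158 + (-27 + (-34)²))) = (-3684 - 28*34)*((-20*12 + 16) + (1158 + (-27 + 1156))) = (-3684 - 952)*((-240 + 16) + (1158 + 1129)) = -4636*(-224 + 2287) = -4636*2063 = -9564068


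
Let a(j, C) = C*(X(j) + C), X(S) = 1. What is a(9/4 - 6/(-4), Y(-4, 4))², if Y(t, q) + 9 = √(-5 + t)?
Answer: 1368 - 6426*I ≈ 1368.0 - 6426.0*I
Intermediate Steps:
Y(t, q) = -9 + √(-5 + t)
a(j, C) = C*(1 + C)
a(9/4 - 6/(-4), Y(-4, 4))² = ((-9 + √(-5 - 4))*(1 + (-9 + √(-5 - 4))))² = ((-9 + √(-9))*(1 + (-9 + √(-9))))² = ((-9 + 3*I)*(1 + (-9 + 3*I)))² = ((-9 + 3*I)*(-8 + 3*I))² = (-9 + 3*I)²*(-8 + 3*I)²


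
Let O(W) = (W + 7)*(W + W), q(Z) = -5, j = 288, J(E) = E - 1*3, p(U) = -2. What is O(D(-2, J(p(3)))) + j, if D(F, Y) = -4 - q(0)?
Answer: 304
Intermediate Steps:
J(E) = -3 + E (J(E) = E - 3 = -3 + E)
D(F, Y) = 1 (D(F, Y) = -4 - 1*(-5) = -4 + 5 = 1)
O(W) = 2*W*(7 + W) (O(W) = (7 + W)*(2*W) = 2*W*(7 + W))
O(D(-2, J(p(3)))) + j = 2*1*(7 + 1) + 288 = 2*1*8 + 288 = 16 + 288 = 304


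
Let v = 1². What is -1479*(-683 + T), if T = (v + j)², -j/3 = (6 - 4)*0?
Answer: 1008678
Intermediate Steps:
j = 0 (j = -3*(6 - 4)*0 = -6*0 = -3*0 = 0)
v = 1
T = 1 (T = (1 + 0)² = 1² = 1)
-1479*(-683 + T) = -1479*(-683 + 1) = -1479*(-682) = 1008678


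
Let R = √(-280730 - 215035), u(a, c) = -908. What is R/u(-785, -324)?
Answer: -3*I*√55085/908 ≈ -0.77545*I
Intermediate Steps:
R = 3*I*√55085 (R = √(-495765) = 3*I*√55085 ≈ 704.11*I)
R/u(-785, -324) = (3*I*√55085)/(-908) = (3*I*√55085)*(-1/908) = -3*I*√55085/908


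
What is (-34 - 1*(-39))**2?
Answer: 25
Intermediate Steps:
(-34 - 1*(-39))**2 = (-34 + 39)**2 = 5**2 = 25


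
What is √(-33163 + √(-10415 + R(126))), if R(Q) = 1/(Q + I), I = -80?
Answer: √(-70172908 + 46*I*√22038094)/46 ≈ 0.2802 + 182.11*I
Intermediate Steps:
R(Q) = 1/(-80 + Q) (R(Q) = 1/(Q - 80) = 1/(-80 + Q))
√(-33163 + √(-10415 + R(126))) = √(-33163 + √(-10415 + 1/(-80 + 126))) = √(-33163 + √(-10415 + 1/46)) = √(-33163 + √(-479089/46)) = √(-33163 + I*√22038094/46)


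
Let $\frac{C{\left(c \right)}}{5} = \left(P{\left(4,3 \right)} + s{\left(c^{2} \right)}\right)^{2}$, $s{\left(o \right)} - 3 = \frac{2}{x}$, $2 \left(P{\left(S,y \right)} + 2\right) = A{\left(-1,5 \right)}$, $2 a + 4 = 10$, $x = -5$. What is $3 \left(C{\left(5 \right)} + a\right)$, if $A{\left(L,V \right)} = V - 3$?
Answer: $\frac{237}{5} \approx 47.4$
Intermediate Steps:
$A{\left(L,V \right)} = -3 + V$
$a = 3$ ($a = -2 + \frac{1}{2} \cdot 10 = -2 + 5 = 3$)
$P{\left(S,y \right)} = -1$ ($P{\left(S,y \right)} = -2 + \frac{-3 + 5}{2} = -2 + \frac{1}{2} \cdot 2 = -2 + 1 = -1$)
$s{\left(o \right)} = \frac{13}{5}$ ($s{\left(o \right)} = 3 + \frac{2}{-5} = 3 + 2 \left(- \frac{1}{5}\right) = 3 - \frac{2}{5} = \frac{13}{5}$)
$C{\left(c \right)} = \frac{64}{5}$ ($C{\left(c \right)} = 5 \left(-1 + \frac{13}{5}\right)^{2} = 5 \left(\frac{8}{5}\right)^{2} = 5 \cdot \frac{64}{25} = \frac{64}{5}$)
$3 \left(C{\left(5 \right)} + a\right) = 3 \left(\frac{64}{5} + 3\right) = 3 \cdot \frac{79}{5} = \frac{237}{5}$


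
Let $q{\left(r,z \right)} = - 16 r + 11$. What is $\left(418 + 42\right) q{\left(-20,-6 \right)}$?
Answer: $152260$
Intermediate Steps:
$q{\left(r,z \right)} = 11 - 16 r$
$\left(418 + 42\right) q{\left(-20,-6 \right)} = \left(418 + 42\right) \left(11 - -320\right) = 460 \left(11 + 320\right) = 460 \cdot 331 = 152260$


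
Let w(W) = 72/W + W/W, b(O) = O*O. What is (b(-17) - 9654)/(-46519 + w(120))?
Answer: 46825/232587 ≈ 0.20132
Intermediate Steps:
b(O) = O²
w(W) = 1 + 72/W (w(W) = 72/W + 1 = 1 + 72/W)
(b(-17) - 9654)/(-46519 + w(120)) = ((-17)² - 9654)/(-46519 + (72 + 120)/120) = (289 - 9654)/(-46519 + (1/120)*192) = -9365/(-46519 + 8/5) = -9365/(-232587/5) = -9365*(-5/232587) = 46825/232587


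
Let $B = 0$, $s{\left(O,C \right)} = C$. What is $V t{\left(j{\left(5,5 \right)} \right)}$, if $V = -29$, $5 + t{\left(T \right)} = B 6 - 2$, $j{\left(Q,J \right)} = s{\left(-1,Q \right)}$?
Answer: $203$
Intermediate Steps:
$j{\left(Q,J \right)} = Q$
$t{\left(T \right)} = -7$ ($t{\left(T \right)} = -5 + \left(0 \cdot 6 - 2\right) = -5 + \left(0 - 2\right) = -5 - 2 = -7$)
$V t{\left(j{\left(5,5 \right)} \right)} = \left(-29\right) \left(-7\right) = 203$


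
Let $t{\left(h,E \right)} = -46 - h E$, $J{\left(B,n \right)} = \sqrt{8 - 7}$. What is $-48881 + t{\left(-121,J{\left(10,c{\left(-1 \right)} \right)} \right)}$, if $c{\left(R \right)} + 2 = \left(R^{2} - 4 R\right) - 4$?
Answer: $-48806$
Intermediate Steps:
$c{\left(R \right)} = -6 + R^{2} - 4 R$ ($c{\left(R \right)} = -2 - \left(4 - R^{2} + 4 R\right) = -6 + R^{2} - 4 R$)
$J{\left(B,n \right)} = 1$ ($J{\left(B,n \right)} = \sqrt{1} = 1$)
$t{\left(h,E \right)} = -46 - E h$
$-48881 + t{\left(-121,J{\left(10,c{\left(-1 \right)} \right)} \right)} = -48881 - \left(46 + 1 \left(-121\right)\right) = -48881 + \left(-46 + 121\right) = -48881 + 75 = -48806$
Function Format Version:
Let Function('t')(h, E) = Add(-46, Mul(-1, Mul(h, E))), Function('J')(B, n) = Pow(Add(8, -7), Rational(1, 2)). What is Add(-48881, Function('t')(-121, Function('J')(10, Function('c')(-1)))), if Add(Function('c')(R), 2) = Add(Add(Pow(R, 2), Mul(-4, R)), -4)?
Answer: -48806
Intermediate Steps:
Function('c')(R) = Add(-6, Pow(R, 2), Mul(-4, R)) (Function('c')(R) = Add(-2, Add(Add(Pow(R, 2), Mul(-4, R)), -4)) = Add(-2, Add(-4, Pow(R, 2), Mul(-4, R))) = Add(-6, Pow(R, 2), Mul(-4, R)))
Function('J')(B, n) = 1 (Function('J')(B, n) = Pow(1, Rational(1, 2)) = 1)
Function('t')(h, E) = Add(-46, Mul(-1, E, h)) (Function('t')(h, E) = Add(-46, Mul(-1, Mul(E, h))) = Add(-46, Mul(-1, E, h)))
Add(-48881, Function('t')(-121, Function('J')(10, Function('c')(-1)))) = Add(-48881, Add(-46, Mul(-1, 1, -121))) = Add(-48881, Add(-46, 121)) = Add(-48881, 75) = -48806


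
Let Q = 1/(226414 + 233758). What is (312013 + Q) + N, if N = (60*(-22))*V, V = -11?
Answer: 150261343677/460172 ≈ 3.2653e+5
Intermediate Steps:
N = 14520 (N = (60*(-22))*(-11) = -1320*(-11) = 14520)
Q = 1/460172 ≈ 2.1731e-6
(312013 + Q) + N = (312013 + 1/460172) + 14520 = 143579646237/460172 + 14520 = 150261343677/460172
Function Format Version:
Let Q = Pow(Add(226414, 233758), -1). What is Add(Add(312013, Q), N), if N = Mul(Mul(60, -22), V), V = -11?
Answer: Rational(150261343677, 460172) ≈ 3.2653e+5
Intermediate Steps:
N = 14520 (N = Mul(Mul(60, -22), -11) = Mul(-1320, -11) = 14520)
Q = Rational(1, 460172) (Q = Pow(460172, -1) = Rational(1, 460172) ≈ 2.1731e-6)
Add(Add(312013, Q), N) = Add(Add(312013, Rational(1, 460172)), 14520) = Add(Rational(143579646237, 460172), 14520) = Rational(150261343677, 460172)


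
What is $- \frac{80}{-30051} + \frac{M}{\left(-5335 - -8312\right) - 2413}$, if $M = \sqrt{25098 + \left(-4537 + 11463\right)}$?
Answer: $\frac{80}{30051} + \frac{\sqrt{8006}}{282} \approx 0.31995$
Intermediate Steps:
$M = 2 \sqrt{8006}$ ($M = \sqrt{25098 + 6926} = \sqrt{32024} = 2 \sqrt{8006} \approx 178.95$)
$- \frac{80}{-30051} + \frac{M}{\left(-5335 - -8312\right) - 2413} = - \frac{80}{-30051} + \frac{2 \sqrt{8006}}{\left(-5335 - -8312\right) - 2413} = \left(-80\right) \left(- \frac{1}{30051}\right) + \frac{2 \sqrt{8006}}{\left(-5335 + 8312\right) - 2413} = \frac{80}{30051} + \frac{2 \sqrt{8006}}{2977 - 2413} = \frac{80}{30051} + \frac{2 \sqrt{8006}}{564} = \frac{80}{30051} + 2 \sqrt{8006} \cdot \frac{1}{564} = \frac{80}{30051} + \frac{\sqrt{8006}}{282}$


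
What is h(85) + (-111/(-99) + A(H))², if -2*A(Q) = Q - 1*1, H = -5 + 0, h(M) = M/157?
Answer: 2996437/170973 ≈ 17.526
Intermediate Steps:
h(M) = M/157 (h(M) = M*(1/157) = M/157)
H = -5
A(Q) = ½ - Q/2 (A(Q) = -(Q - 1*1)/2 = -(Q - 1)/2 = -(-1 + Q)/2 = ½ - Q/2)
h(85) + (-111/(-99) + A(H))² = (1/157)*85 + (-111/(-99) + (½ - ½*(-5)))² = 85/157 + (-111*(-1/99) + (½ + 5/2))² = 85/157 + (37/33 + 3)² = 85/157 + (136/33)² = 85/157 + 18496/1089 = 2996437/170973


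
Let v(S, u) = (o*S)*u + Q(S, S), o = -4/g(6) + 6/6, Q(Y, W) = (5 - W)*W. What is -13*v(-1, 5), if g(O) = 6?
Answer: 299/3 ≈ 99.667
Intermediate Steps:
Q(Y, W) = W*(5 - W)
o = ⅓ (o = -4/6 + 6/6 = -4*⅙ + 6*(⅙) = -⅔ + 1 = ⅓ ≈ 0.33333)
v(S, u) = S*(5 - S) + S*u/3 (v(S, u) = (S/3)*u + S*(5 - S) = S*u/3 + S*(5 - S) = S*(5 - S) + S*u/3)
-13*v(-1, 5) = -13*(-1)*(15 + 5 - 3*(-1))/3 = -13*(-1)*(15 + 5 + 3)/3 = -13*(-1)*23/3 = -13*(-23/3) = 299/3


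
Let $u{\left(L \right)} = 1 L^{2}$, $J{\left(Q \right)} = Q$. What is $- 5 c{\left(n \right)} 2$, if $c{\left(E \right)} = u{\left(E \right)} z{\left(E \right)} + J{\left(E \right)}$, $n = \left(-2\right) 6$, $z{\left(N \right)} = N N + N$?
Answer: $-189960$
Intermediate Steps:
$z{\left(N \right)} = N + N^{2}$ ($z{\left(N \right)} = N^{2} + N = N + N^{2}$)
$n = -12$
$u{\left(L \right)} = L^{2}$
$c{\left(E \right)} = E + E^{3} \left(1 + E\right)$ ($c{\left(E \right)} = E^{2} E \left(1 + E\right) + E = E^{3} \left(1 + E\right) + E = E + E^{3} \left(1 + E\right)$)
$- 5 c{\left(n \right)} 2 = - 5 \left(-12 + \left(-12\right)^{3} + \left(-12\right)^{4}\right) 2 = - 5 \left(-12 - 1728 + 20736\right) 2 = \left(-5\right) 18996 \cdot 2 = \left(-94980\right) 2 = -189960$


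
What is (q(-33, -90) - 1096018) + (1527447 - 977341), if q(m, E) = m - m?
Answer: -545912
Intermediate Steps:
q(m, E) = 0
(q(-33, -90) - 1096018) + (1527447 - 977341) = (0 - 1096018) + (1527447 - 977341) = -1096018 + 550106 = -545912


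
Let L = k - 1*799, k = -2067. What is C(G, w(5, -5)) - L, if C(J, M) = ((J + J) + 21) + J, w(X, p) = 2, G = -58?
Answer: 2713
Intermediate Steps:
C(J, M) = 21 + 3*J (C(J, M) = (2*J + 21) + J = (21 + 2*J) + J = 21 + 3*J)
L = -2866 (L = -2067 - 1*799 = -2067 - 799 = -2866)
C(G, w(5, -5)) - L = (21 + 3*(-58)) - 1*(-2866) = (21 - 174) + 2866 = -153 + 2866 = 2713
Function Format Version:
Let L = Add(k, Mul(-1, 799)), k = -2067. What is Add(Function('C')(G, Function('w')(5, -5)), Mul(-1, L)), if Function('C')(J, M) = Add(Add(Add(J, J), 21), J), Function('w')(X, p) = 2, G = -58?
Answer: 2713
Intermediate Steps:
Function('C')(J, M) = Add(21, Mul(3, J)) (Function('C')(J, M) = Add(Add(Mul(2, J), 21), J) = Add(Add(21, Mul(2, J)), J) = Add(21, Mul(3, J)))
L = -2866 (L = Add(-2067, Mul(-1, 799)) = Add(-2067, -799) = -2866)
Add(Function('C')(G, Function('w')(5, -5)), Mul(-1, L)) = Add(Add(21, Mul(3, -58)), Mul(-1, -2866)) = Add(Add(21, -174), 2866) = Add(-153, 2866) = 2713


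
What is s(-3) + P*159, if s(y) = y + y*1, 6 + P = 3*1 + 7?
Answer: 630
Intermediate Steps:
P = 4 (P = -6 + (3*1 + 7) = -6 + (3 + 7) = -6 + 10 = 4)
s(y) = 2*y (s(y) = y + y = 2*y)
s(-3) + P*159 = 2*(-3) + 4*159 = -6 + 636 = 630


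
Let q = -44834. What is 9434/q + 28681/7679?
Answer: 606720134/172140143 ≈ 3.5246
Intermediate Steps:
9434/q + 28681/7679 = 9434/(-44834) + 28681/7679 = 9434*(-1/44834) + 28681*(1/7679) = -4717/22417 + 28681/7679 = 606720134/172140143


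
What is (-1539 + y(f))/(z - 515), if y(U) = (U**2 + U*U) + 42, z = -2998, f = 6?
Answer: 475/1171 ≈ 0.40564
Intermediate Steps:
y(U) = 42 + 2*U**2 (y(U) = (U**2 + U**2) + 42 = 2*U**2 + 42 = 42 + 2*U**2)
(-1539 + y(f))/(z - 515) = (-1539 + (42 + 2*6**2))/(-2998 - 515) = (-1539 + (42 + 2*36))/(-3513) = (-1539 + (42 + 72))*(-1/3513) = (-1539 + 114)*(-1/3513) = -1425*(-1/3513) = 475/1171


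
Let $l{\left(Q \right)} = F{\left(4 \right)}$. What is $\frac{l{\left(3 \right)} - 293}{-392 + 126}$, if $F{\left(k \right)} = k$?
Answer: $\frac{289}{266} \approx 1.0865$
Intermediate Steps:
$l{\left(Q \right)} = 4$
$\frac{l{\left(3 \right)} - 293}{-392 + 126} = \frac{4 - 293}{-392 + 126} = - \frac{289}{-266} = \left(-289\right) \left(- \frac{1}{266}\right) = \frac{289}{266}$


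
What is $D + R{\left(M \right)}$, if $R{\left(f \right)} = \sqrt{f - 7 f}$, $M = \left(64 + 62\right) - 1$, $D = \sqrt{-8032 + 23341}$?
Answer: $27 \sqrt{21} + 5 i \sqrt{30} \approx 123.73 + 27.386 i$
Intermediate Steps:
$D = 27 \sqrt{21}$ ($D = \sqrt{15309} = 27 \sqrt{21} \approx 123.73$)
$M = 125$ ($M = 126 - 1 = 125$)
$R{\left(f \right)} = \sqrt{6} \sqrt{- f}$ ($R{\left(f \right)} = \sqrt{- 6 f} = \sqrt{6} \sqrt{- f}$)
$D + R{\left(M \right)} = 27 \sqrt{21} + \sqrt{6} \sqrt{\left(-1\right) 125} = 27 \sqrt{21} + \sqrt{6} \sqrt{-125} = 27 \sqrt{21} + \sqrt{6} \cdot 5 i \sqrt{5} = 27 \sqrt{21} + 5 i \sqrt{30}$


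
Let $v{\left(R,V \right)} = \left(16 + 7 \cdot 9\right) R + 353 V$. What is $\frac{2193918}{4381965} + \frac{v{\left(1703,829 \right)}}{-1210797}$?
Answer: $\frac{4150940824}{28072328445} \approx 0.14787$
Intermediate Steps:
$v{\left(R,V \right)} = 79 R + 353 V$ ($v{\left(R,V \right)} = \left(16 + 63\right) R + 353 V = 79 R + 353 V$)
$\frac{2193918}{4381965} + \frac{v{\left(1703,829 \right)}}{-1210797} = \frac{2193918}{4381965} + \frac{79 \cdot 1703 + 353 \cdot 829}{-1210797} = 2193918 \cdot \frac{1}{4381965} + \left(134537 + 292637\right) \left(- \frac{1}{1210797}\right) = \frac{731306}{1460655} + 427174 \left(- \frac{1}{1210797}\right) = \frac{731306}{1460655} - \frac{427174}{1210797} = \frac{4150940824}{28072328445}$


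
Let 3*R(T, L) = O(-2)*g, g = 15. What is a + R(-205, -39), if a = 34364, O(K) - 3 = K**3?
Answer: 34339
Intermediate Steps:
O(K) = 3 + K**3
R(T, L) = -25 (R(T, L) = ((3 + (-2)**3)*15)/3 = ((3 - 8)*15)/3 = (-5*15)/3 = (1/3)*(-75) = -25)
a + R(-205, -39) = 34364 - 25 = 34339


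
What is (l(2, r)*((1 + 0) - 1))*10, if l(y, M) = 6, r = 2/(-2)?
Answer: 0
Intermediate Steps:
r = -1 (r = 2*(-1/2) = -1)
(l(2, r)*((1 + 0) - 1))*10 = (6*((1 + 0) - 1))*10 = (6*(1 - 1))*10 = (6*0)*10 = 0*10 = 0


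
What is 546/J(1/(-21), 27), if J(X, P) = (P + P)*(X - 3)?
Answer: -637/192 ≈ -3.3177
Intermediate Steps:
J(X, P) = 2*P*(-3 + X) (J(X, P) = (2*P)*(-3 + X) = 2*P*(-3 + X))
546/J(1/(-21), 27) = 546/((2*27*(-3 + 1/(-21)))) = 546/((2*27*(-3 - 1/21))) = 546/((2*27*(-64/21))) = 546/(-1152/7) = 546*(-7/1152) = -637/192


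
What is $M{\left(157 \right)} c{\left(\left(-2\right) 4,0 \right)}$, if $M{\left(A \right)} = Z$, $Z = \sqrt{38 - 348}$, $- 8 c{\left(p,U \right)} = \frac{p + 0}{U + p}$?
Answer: $- \frac{i \sqrt{310}}{8} \approx - 2.2009 i$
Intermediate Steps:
$c{\left(p,U \right)} = - \frac{p}{8 \left(U + p\right)}$ ($c{\left(p,U \right)} = - \frac{\left(p + 0\right) \frac{1}{U + p}}{8} = - \frac{p \frac{1}{U + p}}{8} = - \frac{p}{8 \left(U + p\right)}$)
$Z = i \sqrt{310}$ ($Z = \sqrt{-310} = i \sqrt{310} \approx 17.607 i$)
$M{\left(A \right)} = i \sqrt{310}$
$M{\left(157 \right)} c{\left(\left(-2\right) 4,0 \right)} = i \sqrt{310} \left(- \frac{\left(-2\right) 4}{8 \cdot 0 + 8 \left(\left(-2\right) 4\right)}\right) = i \sqrt{310} \left(\left(-1\right) \left(-8\right) \frac{1}{0 + 8 \left(-8\right)}\right) = i \sqrt{310} \left(\left(-1\right) \left(-8\right) \frac{1}{0 - 64}\right) = i \sqrt{310} \left(\left(-1\right) \left(-8\right) \frac{1}{-64}\right) = i \sqrt{310} \left(\left(-1\right) \left(-8\right) \left(- \frac{1}{64}\right)\right) = i \sqrt{310} \left(- \frac{1}{8}\right) = - \frac{i \sqrt{310}}{8}$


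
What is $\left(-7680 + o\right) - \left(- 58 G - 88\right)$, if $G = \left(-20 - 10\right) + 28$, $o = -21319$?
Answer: $-29027$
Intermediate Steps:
$G = -2$ ($G = -30 + 28 = -2$)
$\left(-7680 + o\right) - \left(- 58 G - 88\right) = \left(-7680 - 21319\right) - \left(\left(-58\right) \left(-2\right) - 88\right) = -28999 - \left(116 - 88\right) = -28999 - 28 = -29027$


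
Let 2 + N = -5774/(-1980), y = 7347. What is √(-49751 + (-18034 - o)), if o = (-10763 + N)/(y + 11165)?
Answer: I*√158104581869509990/1527240 ≈ 260.35*I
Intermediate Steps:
N = 907/990 (N = -2 - 5774/(-1980) = -2 - 5774*(-1/1980) = -2 + 2887/990 = 907/990 ≈ 0.91616)
o = -10654463/18326880 (o = (-10763 + 907/990)/(7347 + 11165) = -10654463/990/18512 = -10654463/990*1/18512 = -10654463/18326880 ≈ -0.58136)
√(-49751 + (-18034 - o)) = √(-49751 + (-18034 - 1*(-10654463/18326880))) = √(-49751 + (-18034 + 10654463/18326880)) = √(-49751 - 330496299457/18326880) = √(-1242276906337/18326880) = I*√158104581869509990/1527240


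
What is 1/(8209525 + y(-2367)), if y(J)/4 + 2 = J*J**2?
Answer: -1/53038049935 ≈ -1.8854e-11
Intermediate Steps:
y(J) = -8 + 4*J**3 (y(J) = -8 + 4*(J*J**2) = -8 + 4*J**3)
1/(8209525 + y(-2367)) = 1/(8209525 + (-8 + 4*(-2367)**3)) = 1/(8209525 + (-8 + 4*(-13261564863))) = 1/(8209525 + (-8 - 53046259452)) = 1/(8209525 - 53046259460) = 1/(-53038049935) = -1/53038049935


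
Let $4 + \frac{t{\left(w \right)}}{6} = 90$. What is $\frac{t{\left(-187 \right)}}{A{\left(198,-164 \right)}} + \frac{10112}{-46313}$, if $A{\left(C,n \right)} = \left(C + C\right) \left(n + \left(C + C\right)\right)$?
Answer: $- \frac{2600897}{12226632} \approx -0.21272$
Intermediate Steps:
$t{\left(w \right)} = 516$ ($t{\left(w \right)} = -24 + 6 \cdot 90 = -24 + 540 = 516$)
$A{\left(C,n \right)} = 2 C \left(n + 2 C\right)$
$\frac{t{\left(-187 \right)}}{A{\left(198,-164 \right)}} + \frac{10112}{-46313} = \frac{516}{2 \cdot 198 \left(-164 + 2 \cdot 198\right)} + \frac{10112}{-46313} = \frac{516}{2 \cdot 198 \left(-164 + 396\right)} + 10112 \left(- \frac{1}{46313}\right) = \frac{516}{2 \cdot 198 \cdot 232} - \frac{10112}{46313} = \frac{516}{91872} - \frac{10112}{46313} = 516 \cdot \frac{1}{91872} - \frac{10112}{46313} = \frac{43}{7656} - \frac{10112}{46313} = - \frac{2600897}{12226632}$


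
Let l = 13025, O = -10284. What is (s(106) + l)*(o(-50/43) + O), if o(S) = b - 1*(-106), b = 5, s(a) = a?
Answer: -133581663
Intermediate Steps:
o(S) = 111 (o(S) = 5 - 1*(-106) = 5 + 106 = 111)
(s(106) + l)*(o(-50/43) + O) = (106 + 13025)*(111 - 10284) = 13131*(-10173) = -133581663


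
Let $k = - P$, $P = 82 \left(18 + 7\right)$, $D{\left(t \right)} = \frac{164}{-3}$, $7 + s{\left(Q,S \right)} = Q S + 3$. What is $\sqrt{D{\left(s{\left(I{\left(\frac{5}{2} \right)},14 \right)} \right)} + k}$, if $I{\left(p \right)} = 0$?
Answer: $\frac{i \sqrt{18942}}{3} \approx 45.877 i$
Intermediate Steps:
$s{\left(Q,S \right)} = -4 + Q S$ ($s{\left(Q,S \right)} = -7 + \left(Q S + 3\right) = -7 + \left(3 + Q S\right) = -4 + Q S$)
$D{\left(t \right)} = - \frac{164}{3}$ ($D{\left(t \right)} = 164 \left(- \frac{1}{3}\right) = - \frac{164}{3}$)
$P = 2050$ ($P = 82 \cdot 25 = 2050$)
$k = -2050$ ($k = \left(-1\right) 2050 = -2050$)
$\sqrt{D{\left(s{\left(I{\left(\frac{5}{2} \right)},14 \right)} \right)} + k} = \sqrt{- \frac{164}{3} - 2050} = \sqrt{- \frac{6314}{3}} = \frac{i \sqrt{18942}}{3}$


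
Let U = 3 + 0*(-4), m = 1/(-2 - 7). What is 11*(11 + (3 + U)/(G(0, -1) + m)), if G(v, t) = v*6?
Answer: -473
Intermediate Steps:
G(v, t) = 6*v
m = -⅑ (m = 1/(-9) = -⅑ ≈ -0.11111)
U = 3 (U = 3 + 0 = 3)
11*(11 + (3 + U)/(G(0, -1) + m)) = 11*(11 + (3 + 3)/(6*0 - ⅑)) = 11*(11 + 6/(0 - ⅑)) = 11*(11 + 6/(-⅑)) = 11*(11 + 6*(-9)) = 11*(11 - 54) = 11*(-43) = -473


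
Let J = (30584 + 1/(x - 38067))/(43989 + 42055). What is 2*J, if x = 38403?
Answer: 10276225/14455392 ≈ 0.71089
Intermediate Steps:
J = 10276225/28910784 (J = (30584 + 1/(38403 - 38067))/(43989 + 42055) = (30584 + 1/336)/86044 = (30584 + 1/336)*(1/86044) = (10276225/336)*(1/86044) = 10276225/28910784 ≈ 0.35545)
2*J = 2*(10276225/28910784) = 10276225/14455392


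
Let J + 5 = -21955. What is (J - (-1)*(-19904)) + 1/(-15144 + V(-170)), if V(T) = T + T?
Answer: -648222177/15484 ≈ -41864.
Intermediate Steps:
J = -21960 (J = -5 - 21955 = -21960)
V(T) = 2*T
(J - (-1)*(-19904)) + 1/(-15144 + V(-170)) = (-21960 - (-1)*(-19904)) + 1/(-15144 + 2*(-170)) = (-21960 - 1*19904) + 1/(-15144 - 340) = (-21960 - 19904) + 1/(-15484) = -41864 - 1/15484 = -648222177/15484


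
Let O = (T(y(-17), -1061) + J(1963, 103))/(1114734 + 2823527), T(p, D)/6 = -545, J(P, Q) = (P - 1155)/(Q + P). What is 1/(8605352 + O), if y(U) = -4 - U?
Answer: 4068223613/35008496201199270 ≈ 1.1621e-7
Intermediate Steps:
J(P, Q) = (-1155 + P)/(P + Q)
T(p, D) = -3270 (T(p, D) = 6*(-545) = -3270)
O = -3377506/4068223613 (O = (-3270 + (-1155 + 1963)/(1963 + 103))/(1114734 + 2823527) = (-3270 + 808/2066)/3938261 = (-3270 + (1/2066)*808)*(1/3938261) = (-3270 + 404/1033)*(1/3938261) = -3377506/1033*1/3938261 = -3377506/4068223613 ≈ -0.00083022)
1/(8605352 + O) = 1/(8605352 - 3377506/4068223613) = 1/(35008496201199270/4068223613) = 4068223613/35008496201199270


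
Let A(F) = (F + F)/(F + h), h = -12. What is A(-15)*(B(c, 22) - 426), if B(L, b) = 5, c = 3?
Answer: -4210/9 ≈ -467.78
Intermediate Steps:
A(F) = 2*F/(-12 + F) (A(F) = (F + F)/(F - 12) = (2*F)/(-12 + F) = 2*F/(-12 + F))
A(-15)*(B(c, 22) - 426) = (2*(-15)/(-12 - 15))*(5 - 426) = (2*(-15)/(-27))*(-421) = (2*(-15)*(-1/27))*(-421) = (10/9)*(-421) = -4210/9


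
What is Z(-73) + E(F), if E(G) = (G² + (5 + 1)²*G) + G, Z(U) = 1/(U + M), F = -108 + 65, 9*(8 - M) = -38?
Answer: 141117/547 ≈ 257.98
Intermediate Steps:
M = 110/9 (M = 8 - ⅑*(-38) = 8 + 38/9 = 110/9 ≈ 12.222)
F = -43
Z(U) = 1/(110/9 + U) (Z(U) = 1/(U + 110/9) = 1/(110/9 + U))
E(G) = G² + 37*G (E(G) = (G² + 6²*G) + G = (G² + 36*G) + G = G² + 37*G)
Z(-73) + E(F) = 9/(110 + 9*(-73)) - 43*(37 - 43) = 9/(110 - 657) - 43*(-6) = 9/(-547) + 258 = 9*(-1/547) + 258 = -9/547 + 258 = 141117/547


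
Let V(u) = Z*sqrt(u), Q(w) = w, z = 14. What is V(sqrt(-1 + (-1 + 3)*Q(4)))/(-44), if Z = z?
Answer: -7*7**(1/4)/22 ≈ -0.51755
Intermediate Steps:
Z = 14
V(u) = 14*sqrt(u)
V(sqrt(-1 + (-1 + 3)*Q(4)))/(-44) = (14*sqrt(sqrt(-1 + (-1 + 3)*4)))/(-44) = (14*sqrt(sqrt(-1 + 2*4)))*(-1/44) = (14*sqrt(sqrt(-1 + 8)))*(-1/44) = (14*sqrt(sqrt(7)))*(-1/44) = (14*7**(1/4))*(-1/44) = -7*7**(1/4)/22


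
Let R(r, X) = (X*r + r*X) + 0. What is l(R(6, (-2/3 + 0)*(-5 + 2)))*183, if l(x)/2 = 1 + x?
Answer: 9150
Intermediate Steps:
R(r, X) = 2*X*r (R(r, X) = (X*r + X*r) + 0 = 2*X*r + 0 = 2*X*r)
l(x) = 2 + 2*x (l(x) = 2*(1 + x) = 2 + 2*x)
l(R(6, (-2/3 + 0)*(-5 + 2)))*183 = (2 + 2*(2*((-2/3 + 0)*(-5 + 2))*6))*183 = (2 + 2*(2*((-2*⅓ + 0)*(-3))*6))*183 = (2 + 2*(2*((-⅔ + 0)*(-3))*6))*183 = (2 + 2*(2*(-⅔*(-3))*6))*183 = (2 + 2*(2*2*6))*183 = (2 + 2*24)*183 = (2 + 48)*183 = 50*183 = 9150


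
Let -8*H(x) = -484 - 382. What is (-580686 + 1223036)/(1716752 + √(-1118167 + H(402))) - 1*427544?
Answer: 4*(-320658*√496915 + 366993187369*I)/(-3433504*I + 3*√496915) ≈ -4.2754e+5 - 0.00023055*I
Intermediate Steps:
H(x) = 433/4 (H(x) = -(-484 - 382)/8 = -⅛*(-866) = 433/4)
(-580686 + 1223036)/(1716752 + √(-1118167 + H(402))) - 1*427544 = (-580686 + 1223036)/(1716752 + √(-1118167 + 433/4)) - 1*427544 = 642350/(1716752 + √(-4472235/4)) - 427544 = 642350/(1716752 + 3*I*√496915/2) - 427544 = -427544 + 642350/(1716752 + 3*I*√496915/2)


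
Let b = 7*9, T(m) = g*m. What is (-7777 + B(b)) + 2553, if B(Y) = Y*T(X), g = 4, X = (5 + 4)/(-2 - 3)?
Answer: -28388/5 ≈ -5677.6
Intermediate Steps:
X = -9/5 (X = 9/(-5) = 9*(-1/5) = -9/5 ≈ -1.8000)
T(m) = 4*m
b = 63
B(Y) = -36*Y/5 (B(Y) = Y*(4*(-9/5)) = Y*(-36/5) = -36*Y/5)
(-7777 + B(b)) + 2553 = (-7777 - 36/5*63) + 2553 = (-7777 - 2268/5) + 2553 = -41153/5 + 2553 = -28388/5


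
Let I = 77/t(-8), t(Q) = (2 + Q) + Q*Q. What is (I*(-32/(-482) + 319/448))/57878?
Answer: 924517/51777195776 ≈ 1.7856e-5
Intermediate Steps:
t(Q) = 2 + Q + Q² (t(Q) = (2 + Q) + Q² = 2 + Q + Q²)
I = 77/58 (I = 77/(2 - 8 + (-8)²) = 77/(2 - 8 + 64) = 77/58 ≈ 1.3276)
(I*(-32/(-482) + 319/448))/57878 = (77*(-32/(-482) + 319/448)/58)/57878 = (77*(-32*(-1/482) + 319*(1/448))/58)*(1/57878) = (77*(16/241 + 319/448)/58)*(1/57878) = ((77/58)*(84047/107968))*(1/57878) = (924517/894592)*(1/57878) = 924517/51777195776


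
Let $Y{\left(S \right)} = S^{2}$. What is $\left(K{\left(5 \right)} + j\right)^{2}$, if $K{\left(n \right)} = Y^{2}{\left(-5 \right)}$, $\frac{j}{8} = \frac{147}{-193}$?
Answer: $\frac{14268063601}{37249} \approx 3.8305 \cdot 10^{5}$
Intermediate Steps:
$j = - \frac{1176}{193}$ ($j = 8 \frac{147}{-193} = 8 \cdot 147 \left(- \frac{1}{193}\right) = 8 \left(- \frac{147}{193}\right) = - \frac{1176}{193} \approx -6.0933$)
$K{\left(n \right)} = 625$ ($K{\left(n \right)} = \left(\left(-5\right)^{2}\right)^{2} = 25^{2} = 625$)
$\left(K{\left(5 \right)} + j\right)^{2} = \left(625 - \frac{1176}{193}\right)^{2} = \left(\frac{119449}{193}\right)^{2} = \frac{14268063601}{37249}$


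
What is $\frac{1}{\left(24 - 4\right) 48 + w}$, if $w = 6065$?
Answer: $\frac{1}{7025} \approx 0.00014235$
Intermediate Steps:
$\frac{1}{\left(24 - 4\right) 48 + w} = \frac{1}{\left(24 - 4\right) 48 + 6065} = \frac{1}{20 \cdot 48 + 6065} = \frac{1}{960 + 6065} = \frac{1}{7025}$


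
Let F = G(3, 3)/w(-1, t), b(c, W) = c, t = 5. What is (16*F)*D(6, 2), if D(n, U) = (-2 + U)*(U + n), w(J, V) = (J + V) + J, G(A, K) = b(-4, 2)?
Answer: 0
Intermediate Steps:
G(A, K) = -4
w(J, V) = V + 2*J
F = -4/3 (F = -4/(5 + 2*(-1)) = -4/(5 - 2) = -4/3 ≈ -1.3333)
(16*F)*D(6, 2) = (16*(-4/3))*(2² - 2*2 - 2*6 + 2*6) = -64*(4 - 4 - 12 + 12)/3 = -64/3*0 = 0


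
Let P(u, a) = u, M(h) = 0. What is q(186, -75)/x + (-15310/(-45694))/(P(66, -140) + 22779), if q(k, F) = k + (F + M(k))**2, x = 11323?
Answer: 696458866/1357043259 ≈ 0.51322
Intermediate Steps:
q(k, F) = k + F**2 (q(k, F) = k + (F + 0)**2 = k + F**2)
q(186, -75)/x + (-15310/(-45694))/(P(66, -140) + 22779) = (186 + (-75)**2)/11323 + (-15310/(-45694))/(66 + 22779) = (186 + 5625)*(1/11323) - 15310*(-1/45694)/22845 = 5811*(1/11323) + (7655/22847)*(1/22845) = 447/871 + 1531/104387943 = 696458866/1357043259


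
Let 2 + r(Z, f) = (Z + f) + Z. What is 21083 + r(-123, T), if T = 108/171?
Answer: 395877/19 ≈ 20836.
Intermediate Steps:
T = 12/19 (T = 108*(1/171) = 12/19 ≈ 0.63158)
r(Z, f) = -2 + f + 2*Z (r(Z, f) = -2 + ((Z + f) + Z) = -2 + (f + 2*Z) = -2 + f + 2*Z)
21083 + r(-123, T) = 21083 + (-2 + 12/19 + 2*(-123)) = 21083 + (-2 + 12/19 - 246) = 21083 - 4700/19 = 395877/19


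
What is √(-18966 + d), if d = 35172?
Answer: √16206 ≈ 127.30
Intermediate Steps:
√(-18966 + d) = √(-18966 + 35172) = √16206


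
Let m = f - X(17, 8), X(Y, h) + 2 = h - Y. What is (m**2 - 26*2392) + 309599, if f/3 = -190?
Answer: 559888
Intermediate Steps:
X(Y, h) = -2 + h - Y (X(Y, h) = -2 + (h - Y) = -2 + h - Y)
f = -570 (f = 3*(-190) = -570)
m = -559 (m = -570 - (-2 + 8 - 1*17) = -570 - (-2 + 8 - 17) = -570 - 1*(-11) = -570 + 11 = -559)
(m**2 - 26*2392) + 309599 = ((-559)**2 - 26*2392) + 309599 = (312481 - 62192) + 309599 = 250289 + 309599 = 559888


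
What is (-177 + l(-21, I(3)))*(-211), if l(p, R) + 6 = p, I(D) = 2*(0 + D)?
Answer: 43044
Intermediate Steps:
I(D) = 2*D
l(p, R) = -6 + p
(-177 + l(-21, I(3)))*(-211) = (-177 + (-6 - 21))*(-211) = (-177 - 27)*(-211) = -204*(-211) = 43044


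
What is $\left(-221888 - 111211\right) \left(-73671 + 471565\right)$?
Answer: $-132538093506$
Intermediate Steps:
$\left(-221888 - 111211\right) \left(-73671 + 471565\right) = \left(-333099\right) 397894 = -132538093506$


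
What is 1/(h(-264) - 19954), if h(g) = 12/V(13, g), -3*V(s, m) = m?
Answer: -22/438985 ≈ -5.0116e-5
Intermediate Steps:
V(s, m) = -m/3
h(g) = -36/g (h(g) = 12/((-g/3)) = 12*(-3/g) = -36/g)
1/(h(-264) - 19954) = 1/(-36/(-264) - 19954) = 1/(-36*(-1/264) - 19954) = 1/(3/22 - 19954) = 1/(-438985/22) = -22/438985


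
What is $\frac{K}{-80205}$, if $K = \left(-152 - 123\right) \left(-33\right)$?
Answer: $- \frac{605}{5347} \approx -0.11315$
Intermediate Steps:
$K = 9075$ ($K = \left(-275\right) \left(-33\right) = 9075$)
$\frac{K}{-80205} = \frac{9075}{-80205} = 9075 \left(- \frac{1}{80205}\right) = - \frac{605}{5347}$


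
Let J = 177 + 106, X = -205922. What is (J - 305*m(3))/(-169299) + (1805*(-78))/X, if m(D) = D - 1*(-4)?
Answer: 637288783/917431281 ≈ 0.69464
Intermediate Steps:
m(D) = 4 + D (m(D) = D + 4 = 4 + D)
J = 283
(J - 305*m(3))/(-169299) + (1805*(-78))/X = (283 - 305*(4 + 3))/(-169299) + (1805*(-78))/(-205922) = (283 - 305*7)*(-1/169299) - 140790*(-1/205922) = (283 - 2135)*(-1/169299) + 3705/5419 = -1852*(-1/169299) + 3705/5419 = 1852/169299 + 3705/5419 = 637288783/917431281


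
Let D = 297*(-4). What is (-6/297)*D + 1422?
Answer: 1446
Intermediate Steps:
D = -1188
(-6/297)*D + 1422 = -6/297*(-1188) + 1422 = -6*1/297*(-1188) + 1422 = -2/99*(-1188) + 1422 = 24 + 1422 = 1446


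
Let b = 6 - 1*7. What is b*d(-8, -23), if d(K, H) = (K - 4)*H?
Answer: -276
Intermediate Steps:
d(K, H) = H*(-4 + K) (d(K, H) = (-4 + K)*H = H*(-4 + K))
b = -1 (b = 6 - 7 = -1)
b*d(-8, -23) = -(-23)*(-4 - 8) = -(-23)*(-12) = -1*276 = -276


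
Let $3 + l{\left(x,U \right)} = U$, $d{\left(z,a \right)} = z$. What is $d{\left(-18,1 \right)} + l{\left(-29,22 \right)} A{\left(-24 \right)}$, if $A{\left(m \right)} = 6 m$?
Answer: $-2754$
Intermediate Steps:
$l{\left(x,U \right)} = -3 + U$
$d{\left(-18,1 \right)} + l{\left(-29,22 \right)} A{\left(-24 \right)} = -18 + \left(-3 + 22\right) 6 \left(-24\right) = -18 + 19 \left(-144\right) = -18 - 2736 = -2754$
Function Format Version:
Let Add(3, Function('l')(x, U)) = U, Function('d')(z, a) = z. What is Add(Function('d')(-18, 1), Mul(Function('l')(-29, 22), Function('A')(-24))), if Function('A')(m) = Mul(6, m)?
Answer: -2754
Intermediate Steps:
Function('l')(x, U) = Add(-3, U)
Add(Function('d')(-18, 1), Mul(Function('l')(-29, 22), Function('A')(-24))) = Add(-18, Mul(Add(-3, 22), Mul(6, -24))) = Add(-18, Mul(19, -144)) = Add(-18, -2736) = -2754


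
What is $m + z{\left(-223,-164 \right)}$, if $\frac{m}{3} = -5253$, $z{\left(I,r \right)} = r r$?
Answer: $11137$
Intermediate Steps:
$z{\left(I,r \right)} = r^{2}$
$m = -15759$ ($m = 3 \left(-5253\right) = -15759$)
$m + z{\left(-223,-164 \right)} = -15759 + \left(-164\right)^{2} = -15759 + 26896 = 11137$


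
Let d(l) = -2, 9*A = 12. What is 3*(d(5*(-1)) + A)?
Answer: -2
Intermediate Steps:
A = 4/3 (A = (⅑)*12 = 4/3 ≈ 1.3333)
3*(d(5*(-1)) + A) = 3*(-2 + 4/3) = 3*(-⅔) = -2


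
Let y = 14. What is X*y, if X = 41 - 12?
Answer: 406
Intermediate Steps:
X = 29
X*y = 29*14 = 406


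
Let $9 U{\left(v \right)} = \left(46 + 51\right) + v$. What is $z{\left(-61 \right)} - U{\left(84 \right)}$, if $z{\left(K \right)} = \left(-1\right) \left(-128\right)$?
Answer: $\frac{971}{9} \approx 107.89$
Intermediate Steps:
$z{\left(K \right)} = 128$
$U{\left(v \right)} = \frac{97}{9} + \frac{v}{9}$ ($U{\left(v \right)} = \frac{\left(46 + 51\right) + v}{9} = \frac{97 + v}{9} = \frac{97}{9} + \frac{v}{9}$)
$z{\left(-61 \right)} - U{\left(84 \right)} = 128 - \left(\frac{97}{9} + \frac{1}{9} \cdot 84\right) = 128 - \left(\frac{97}{9} + \frac{28}{3}\right) = 128 - \frac{181}{9} = \frac{971}{9}$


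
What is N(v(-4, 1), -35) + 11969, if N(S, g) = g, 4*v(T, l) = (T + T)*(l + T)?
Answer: 11934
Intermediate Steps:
v(T, l) = T*(T + l)/2 (v(T, l) = ((T + T)*(l + T))/4 = ((2*T)*(T + l))/4 = (2*T*(T + l))/4 = T*(T + l)/2)
N(v(-4, 1), -35) + 11969 = -35 + 11969 = 11934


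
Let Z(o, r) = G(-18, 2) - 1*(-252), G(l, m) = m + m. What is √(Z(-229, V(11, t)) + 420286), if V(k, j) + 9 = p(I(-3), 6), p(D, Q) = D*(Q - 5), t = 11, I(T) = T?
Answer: √420542 ≈ 648.49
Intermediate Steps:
G(l, m) = 2*m
p(D, Q) = D*(-5 + Q)
V(k, j) = -12 (V(k, j) = -9 - 3*(-5 + 6) = -9 - 3*1 = -9 - 3 = -12)
Z(o, r) = 256 (Z(o, r) = 2*2 - 1*(-252) = 4 + 252 = 256)
√(Z(-229, V(11, t)) + 420286) = √(256 + 420286) = √420542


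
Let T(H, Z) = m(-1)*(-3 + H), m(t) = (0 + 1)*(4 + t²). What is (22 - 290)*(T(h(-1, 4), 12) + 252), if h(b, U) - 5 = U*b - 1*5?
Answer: -58156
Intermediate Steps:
m(t) = 4 + t² (m(t) = 1*(4 + t²) = 4 + t²)
h(b, U) = U*b (h(b, U) = 5 + (U*b - 1*5) = 5 + (U*b - 5) = 5 + (-5 + U*b) = U*b)
T(H, Z) = -15 + 5*H (T(H, Z) = (4 + (-1)²)*(-3 + H) = (4 + 1)*(-3 + H) = 5*(-3 + H) = -15 + 5*H)
(22 - 290)*(T(h(-1, 4), 12) + 252) = (22 - 290)*((-15 + 5*(4*(-1))) + 252) = -268*((-15 + 5*(-4)) + 252) = -268*((-15 - 20) + 252) = -268*(-35 + 252) = -268*217 = -58156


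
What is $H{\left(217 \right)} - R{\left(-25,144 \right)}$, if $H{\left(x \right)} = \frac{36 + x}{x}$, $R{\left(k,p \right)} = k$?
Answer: $\frac{5678}{217} \approx 26.166$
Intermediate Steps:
$H{\left(x \right)} = \frac{36 + x}{x}$
$H{\left(217 \right)} - R{\left(-25,144 \right)} = \frac{36 + 217}{217} - -25 = \frac{1}{217} \cdot 253 + 25 = \frac{253}{217} + 25 = \frac{5678}{217}$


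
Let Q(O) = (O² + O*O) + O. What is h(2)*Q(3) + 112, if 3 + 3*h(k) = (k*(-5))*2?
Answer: -49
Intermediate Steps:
h(k) = -1 - 10*k/3 (h(k) = -1 + ((k*(-5))*2)/3 = -1 + (-5*k*2)/3 = -1 + (-10*k)/3 = -1 - 10*k/3)
Q(O) = O + 2*O² (Q(O) = (O² + O²) + O = 2*O² + O = O + 2*O²)
h(2)*Q(3) + 112 = (-1 - 10/3*2)*(3*(1 + 2*3)) + 112 = (-1 - 20/3)*(3*(1 + 6)) + 112 = -23*7 + 112 = -23/3*21 + 112 = -161 + 112 = -49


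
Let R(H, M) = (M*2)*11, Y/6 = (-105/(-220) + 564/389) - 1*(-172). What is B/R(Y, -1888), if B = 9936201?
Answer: -903291/3776 ≈ -239.22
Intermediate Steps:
Y = 8930811/8558 (Y = 6*((-105/(-220) + 564/389) - 1*(-172)) = 6*((-105*(-1/220) + 564*(1/389)) + 172) = 6*((21/44 + 564/389) + 172) = 6*(32985/17116 + 172) = 6*(2976937/17116) = 8930811/8558 ≈ 1043.6)
R(H, M) = 22*M (R(H, M) = (2*M)*11 = 22*M)
B/R(Y, -1888) = 9936201/((22*(-1888))) = 9936201/(-41536) = 9936201*(-1/41536) = -903291/3776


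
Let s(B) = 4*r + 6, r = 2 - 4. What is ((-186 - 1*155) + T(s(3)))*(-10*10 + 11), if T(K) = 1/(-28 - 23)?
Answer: 1547888/51 ≈ 30351.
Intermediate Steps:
r = -2
s(B) = -2 (s(B) = 4*(-2) + 6 = -8 + 6 = -2)
T(K) = -1/51 (T(K) = 1/(-51) = -1/51)
((-186 - 1*155) + T(s(3)))*(-10*10 + 11) = ((-186 - 1*155) - 1/51)*(-10*10 + 11) = ((-186 - 155) - 1/51)*(-100 + 11) = (-341 - 1/51)*(-89) = -17392/51*(-89) = 1547888/51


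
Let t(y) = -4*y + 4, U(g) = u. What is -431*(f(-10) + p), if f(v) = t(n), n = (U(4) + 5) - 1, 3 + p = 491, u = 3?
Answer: -199984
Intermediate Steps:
U(g) = 3
p = 488 (p = -3 + 491 = 488)
n = 7 (n = (3 + 5) - 1 = 8 - 1 = 7)
t(y) = 4 - 4*y
f(v) = -24 (f(v) = 4 - 4*7 = 4 - 28 = -24)
-431*(f(-10) + p) = -431*(-24 + 488) = -431*464 = -199984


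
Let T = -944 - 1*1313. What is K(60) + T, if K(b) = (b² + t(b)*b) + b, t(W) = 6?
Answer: 1763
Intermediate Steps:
T = -2257 (T = -944 - 1313 = -2257)
K(b) = b² + 7*b (K(b) = (b² + 6*b) + b = b² + 7*b)
K(60) + T = 60*(7 + 60) - 2257 = 60*67 - 2257 = 4020 - 2257 = 1763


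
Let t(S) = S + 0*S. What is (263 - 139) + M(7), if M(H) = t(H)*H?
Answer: 173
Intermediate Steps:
t(S) = S (t(S) = S + 0 = S)
M(H) = H² (M(H) = H*H = H²)
(263 - 139) + M(7) = (263 - 139) + 7² = 124 + 49 = 173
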